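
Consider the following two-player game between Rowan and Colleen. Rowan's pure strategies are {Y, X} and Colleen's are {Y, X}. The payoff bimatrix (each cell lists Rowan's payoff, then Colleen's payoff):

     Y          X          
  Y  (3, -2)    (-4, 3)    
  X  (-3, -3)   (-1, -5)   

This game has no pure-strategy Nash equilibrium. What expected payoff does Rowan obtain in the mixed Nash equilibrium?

-5/3

Rowan's indifference between Y and X determines Colleen's mixing probability q:
  Rowan's expected payoff from Y: q·3 + (1−q)·(-4) = 7q - 4
  Rowan's expected payoff from X: q·(-3) + (1−q)·(-1) = -2q - 1
  7q - 4 = -2q - 1  ⇒  9q = 3  ⇒  q = 1/3.
At equilibrium Rowan is indifferent across rows, so Rowan's payoff equals the payoff from Y: (1/3)·3 + (2/3)·(-4) = -5/3.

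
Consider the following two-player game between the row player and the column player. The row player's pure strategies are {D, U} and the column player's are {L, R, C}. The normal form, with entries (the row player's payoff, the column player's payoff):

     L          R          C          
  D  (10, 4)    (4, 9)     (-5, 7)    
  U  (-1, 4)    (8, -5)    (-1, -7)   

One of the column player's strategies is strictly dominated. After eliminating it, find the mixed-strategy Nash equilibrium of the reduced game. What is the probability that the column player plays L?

q = 4/15

The column player's strategy C is strictly dominated by R: 9 > 7 and -5 > -7. Eliminate C.
For the row player to be willing to mix, the row player must be indifferent between D and U, which pins down the column player's mix.
  the row player's payoff to D: q·10 + (1−q)·4 = 6q + 4
  the row player's payoff to U: q·(-1) + (1−q)·8 = -9q + 8
  6q + 4 = -9q + 8  ⇒  15q = 4  ⇒  q = 4/15.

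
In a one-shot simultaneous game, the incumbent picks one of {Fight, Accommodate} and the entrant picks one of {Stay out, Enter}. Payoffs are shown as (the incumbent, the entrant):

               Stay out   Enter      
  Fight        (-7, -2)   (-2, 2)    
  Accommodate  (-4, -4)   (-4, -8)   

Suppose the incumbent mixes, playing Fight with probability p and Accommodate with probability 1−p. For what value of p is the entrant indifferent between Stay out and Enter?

Set the entrant's expected payoff from Stay out equal to that from Enter:
  the entrant's payoff to Stay out: p·(-2) + (1−p)·(-4) = 2p - 4
  the entrant's payoff to Enter: p·2 + (1−p)·(-8) = 10p - 8
  2p - 4 = 10p - 8  ⇒  -8p = -4  ⇒  p = 1/2.

p = 1/2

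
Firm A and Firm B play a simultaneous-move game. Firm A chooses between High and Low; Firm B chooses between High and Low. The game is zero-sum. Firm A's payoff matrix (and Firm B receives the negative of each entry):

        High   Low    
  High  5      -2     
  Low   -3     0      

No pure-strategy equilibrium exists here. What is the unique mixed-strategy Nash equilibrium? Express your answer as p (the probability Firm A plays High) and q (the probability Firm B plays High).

Firm A's mix must leave Firm B indifferent between High and Low.
  Firm B's payoff from High: p·(-5) + (1−p)·3 = -8p + 3
  Firm B's payoff from Low: p·2 + (1−p)·0 = 2p
  -8p + 3 = 2p  ⇒  -10p = -3  ⇒  p = 3/10.
Firm B's mix must leave Firm A indifferent between High and Low.
  Firm A's payoff to High: q·5 + (1−q)·(-2) = 7q - 2
  Firm A's payoff to Low: q·(-3) + (1−q)·0 = -3q
  7q - 2 = -3q  ⇒  10q = 2  ⇒  q = 1/5.

p = 3/10, q = 1/5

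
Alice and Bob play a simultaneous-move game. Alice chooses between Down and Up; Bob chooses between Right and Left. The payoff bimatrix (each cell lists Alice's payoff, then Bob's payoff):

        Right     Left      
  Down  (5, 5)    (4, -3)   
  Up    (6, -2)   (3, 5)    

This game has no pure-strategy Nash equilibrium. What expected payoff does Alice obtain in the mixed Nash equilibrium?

9/2

For Alice to be willing to mix, Alice must be indifferent between Down and Up, which pins down Bob's mix.
  Alice's payoff from Down: q·5 + (1−q)·4 = q + 4
  Alice's payoff from Up: q·6 + (1−q)·3 = 3q + 3
  q + 4 = 3q + 3  ⇒  -2q = -1  ⇒  q = 1/2.
At equilibrium Alice is indifferent across rows, so Alice's payoff equals the payoff from Down: (1/2)·5 + (1/2)·4 = 9/2.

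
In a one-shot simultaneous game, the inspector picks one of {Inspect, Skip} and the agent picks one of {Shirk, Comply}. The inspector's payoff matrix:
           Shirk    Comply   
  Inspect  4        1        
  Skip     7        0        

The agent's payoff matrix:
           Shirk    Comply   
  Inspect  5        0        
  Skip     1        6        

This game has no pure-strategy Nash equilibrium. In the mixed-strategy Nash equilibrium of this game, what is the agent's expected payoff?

3

The inspector's mix must leave the agent indifferent between Shirk and Comply.
  the agent's payoff to Shirk: p·5 + (1−p)·1 = 4p + 1
  the agent's payoff to Comply: p·0 + (1−p)·6 = -6p + 6
  4p + 1 = -6p + 6  ⇒  10p = 5  ⇒  p = 1/2.
At equilibrium the agent is indifferent across columns, so the agent's payoff equals the payoff from Shirk: (1/2)·5 + (1/2)·1 = 3.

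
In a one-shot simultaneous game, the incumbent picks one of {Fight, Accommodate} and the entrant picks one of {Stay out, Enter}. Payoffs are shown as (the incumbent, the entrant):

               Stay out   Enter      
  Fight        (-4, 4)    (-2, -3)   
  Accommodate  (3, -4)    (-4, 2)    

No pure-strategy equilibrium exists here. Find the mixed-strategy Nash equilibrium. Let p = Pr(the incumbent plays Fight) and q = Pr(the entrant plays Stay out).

p = 6/13, q = 2/9

The incumbent's mix must leave the entrant indifferent between Stay out and Enter.
  the entrant's payoff to Stay out: p·4 + (1−p)·(-4) = 8p - 4
  the entrant's payoff to Enter: p·(-3) + (1−p)·2 = -5p + 2
  8p - 4 = -5p + 2  ⇒  13p = 6  ⇒  p = 6/13.
The entrant's mix must leave the incumbent indifferent between Fight and Accommodate.
  the incumbent's expected payoff from Fight: q·(-4) + (1−q)·(-2) = -2q - 2
  the incumbent's expected payoff from Accommodate: q·3 + (1−q)·(-4) = 7q - 4
  -2q - 2 = 7q - 4  ⇒  -9q = -2  ⇒  q = 2/9.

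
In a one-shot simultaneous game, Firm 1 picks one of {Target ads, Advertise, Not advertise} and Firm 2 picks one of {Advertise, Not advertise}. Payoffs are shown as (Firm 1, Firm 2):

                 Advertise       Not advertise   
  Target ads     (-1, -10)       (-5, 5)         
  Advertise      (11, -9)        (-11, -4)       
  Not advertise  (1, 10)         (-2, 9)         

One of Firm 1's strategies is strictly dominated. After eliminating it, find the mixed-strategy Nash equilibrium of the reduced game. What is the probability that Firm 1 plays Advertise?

p = 1/6

Firm 1's strategy Target ads is strictly dominated by Not advertise: 1 > -1 and -2 > -5. Eliminate Target ads.
For Firm 2 to be willing to mix, Firm 2 must be indifferent between Advertise and Not advertise, which pins down Firm 1's mix.
  Firm 2's payoff to Advertise: p·(-9) + (1−p)·10 = -19p + 10
  Firm 2's payoff to Not advertise: p·(-4) + (1−p)·9 = -13p + 9
  -19p + 10 = -13p + 9  ⇒  -6p = -1  ⇒  p = 1/6.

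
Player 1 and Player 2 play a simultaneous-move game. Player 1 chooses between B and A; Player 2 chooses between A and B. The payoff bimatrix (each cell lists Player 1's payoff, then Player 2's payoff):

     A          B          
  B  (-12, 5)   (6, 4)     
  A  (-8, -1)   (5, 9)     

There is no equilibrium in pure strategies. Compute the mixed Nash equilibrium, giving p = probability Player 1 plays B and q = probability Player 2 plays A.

In a mixed equilibrium Player 2 is indifferent between A and B; this condition fixes p.
  Player 2's payoff from A: p·5 + (1−p)·(-1) = 6p - 1
  Player 2's payoff from B: p·4 + (1−p)·9 = -5p + 9
  6p - 1 = -5p + 9  ⇒  11p = 10  ⇒  p = 10/11.
In a mixed equilibrium Player 1 is indifferent between B and A; this condition fixes q.
  Player 1's expected payoff from B: q·(-12) + (1−q)·6 = -18q + 6
  Player 1's expected payoff from A: q·(-8) + (1−q)·5 = -13q + 5
  -18q + 6 = -13q + 5  ⇒  -5q = -1  ⇒  q = 1/5.

p = 10/11, q = 1/5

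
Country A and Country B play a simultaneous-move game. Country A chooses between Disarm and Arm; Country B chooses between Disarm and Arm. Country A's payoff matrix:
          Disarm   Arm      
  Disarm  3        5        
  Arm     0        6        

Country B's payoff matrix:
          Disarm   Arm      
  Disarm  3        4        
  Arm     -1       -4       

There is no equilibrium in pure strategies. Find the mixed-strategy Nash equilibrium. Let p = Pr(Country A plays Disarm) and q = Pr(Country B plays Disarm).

p = 3/4, q = 1/4

For Country B to be willing to mix, Country B must be indifferent between Disarm and Arm, which pins down Country A's mix.
  Country B's expected payoff from Disarm: p·3 + (1−p)·(-1) = 4p - 1
  Country B's expected payoff from Arm: p·4 + (1−p)·(-4) = 8p - 4
  4p - 1 = 8p - 4  ⇒  -4p = -3  ⇒  p = 3/4.
For Country A to be willing to mix, Country A must be indifferent between Disarm and Arm, which pins down Country B's mix.
  Country A's payoff to Disarm: q·3 + (1−q)·5 = -2q + 5
  Country A's payoff to Arm: q·0 + (1−q)·6 = -6q + 6
  -2q + 5 = -6q + 6  ⇒  4q = 1  ⇒  q = 1/4.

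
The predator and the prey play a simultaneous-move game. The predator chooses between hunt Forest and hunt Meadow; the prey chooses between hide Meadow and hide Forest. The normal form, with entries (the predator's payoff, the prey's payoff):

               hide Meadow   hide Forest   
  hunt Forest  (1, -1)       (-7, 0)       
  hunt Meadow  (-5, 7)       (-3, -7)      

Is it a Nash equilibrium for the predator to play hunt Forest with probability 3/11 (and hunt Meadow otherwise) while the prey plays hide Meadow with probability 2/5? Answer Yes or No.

No

Given the predator's mix p = 3/11, the prey's payoff from hide Meadow is 53/11 but from hide Forest is -56/11. The prey strictly prefers hide Meadow, so the prey would not mix.
So the proposed profile is not a Nash equilibrium.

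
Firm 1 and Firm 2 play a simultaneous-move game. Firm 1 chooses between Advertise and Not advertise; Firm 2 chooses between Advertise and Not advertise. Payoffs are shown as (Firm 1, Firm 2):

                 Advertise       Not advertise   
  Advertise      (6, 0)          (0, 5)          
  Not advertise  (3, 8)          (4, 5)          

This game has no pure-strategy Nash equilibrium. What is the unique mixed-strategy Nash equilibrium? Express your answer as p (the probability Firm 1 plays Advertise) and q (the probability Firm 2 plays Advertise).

p = 3/8, q = 4/7

Set Firm 2's expected payoff from Advertise equal to that from Not advertise:
  Firm 2's payoff from Advertise: p·0 + (1−p)·8 = -8p + 8
  Firm 2's payoff from Not advertise: p·5 + (1−p)·5 = 5
  -8p + 8 = 5  ⇒  -8p = -3  ⇒  p = 3/8.
Firm 2's mix must leave Firm 1 indifferent between Advertise and Not advertise.
  Firm 1's payoff to Advertise: q·6 + (1−q)·0 = 6q
  Firm 1's payoff to Not advertise: q·3 + (1−q)·4 = -q + 4
  6q = -q + 4  ⇒  7q = 4  ⇒  q = 4/7.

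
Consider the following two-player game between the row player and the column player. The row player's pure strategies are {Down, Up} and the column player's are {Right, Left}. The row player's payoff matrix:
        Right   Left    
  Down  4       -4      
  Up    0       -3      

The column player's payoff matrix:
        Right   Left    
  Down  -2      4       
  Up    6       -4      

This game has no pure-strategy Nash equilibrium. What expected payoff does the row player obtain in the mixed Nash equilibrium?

-12/5

The row player's indifference between Down and Up determines the column player's mixing probability q:
  the row player's expected payoff from Down: q·4 + (1−q)·(-4) = 8q - 4
  the row player's expected payoff from Up: q·0 + (1−q)·(-3) = 3q - 3
  8q - 4 = 3q - 3  ⇒  5q = 1  ⇒  q = 1/5.
At equilibrium the row player is indifferent across rows, so the row player's payoff equals the payoff from Down: (1/5)·4 + (4/5)·(-4) = -12/5.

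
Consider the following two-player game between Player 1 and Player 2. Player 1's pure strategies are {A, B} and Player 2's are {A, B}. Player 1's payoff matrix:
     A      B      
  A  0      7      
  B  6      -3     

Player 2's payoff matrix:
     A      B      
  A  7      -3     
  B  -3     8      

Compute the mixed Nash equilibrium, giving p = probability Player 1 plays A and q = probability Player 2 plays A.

p = 11/21, q = 5/8

In a mixed equilibrium Player 2 is indifferent between A and B; this condition fixes p.
  Player 2's payoff to A: p·7 + (1−p)·(-3) = 10p - 3
  Player 2's payoff to B: p·(-3) + (1−p)·8 = -11p + 8
  10p - 3 = -11p + 8  ⇒  21p = 11  ⇒  p = 11/21.
In a mixed equilibrium Player 1 is indifferent between A and B; this condition fixes q.
  Player 1's payoff to A: q·0 + (1−q)·7 = -7q + 7
  Player 1's payoff to B: q·6 + (1−q)·(-3) = 9q - 3
  -7q + 7 = 9q - 3  ⇒  -16q = -10  ⇒  q = 5/8.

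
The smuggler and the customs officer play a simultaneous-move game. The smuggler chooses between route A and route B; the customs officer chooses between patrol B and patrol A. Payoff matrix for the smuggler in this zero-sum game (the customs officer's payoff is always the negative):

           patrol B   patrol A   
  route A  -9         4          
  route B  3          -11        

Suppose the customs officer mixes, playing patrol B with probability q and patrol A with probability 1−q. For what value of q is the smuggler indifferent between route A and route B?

For the smuggler to be willing to mix, the smuggler must be indifferent between route A and route B, which pins down the customs officer's mix.
  the smuggler's payoff to route A: q·(-9) + (1−q)·4 = -13q + 4
  the smuggler's payoff to route B: q·3 + (1−q)·(-11) = 14q - 11
  -13q + 4 = 14q - 11  ⇒  -27q = -15  ⇒  q = 5/9.

q = 5/9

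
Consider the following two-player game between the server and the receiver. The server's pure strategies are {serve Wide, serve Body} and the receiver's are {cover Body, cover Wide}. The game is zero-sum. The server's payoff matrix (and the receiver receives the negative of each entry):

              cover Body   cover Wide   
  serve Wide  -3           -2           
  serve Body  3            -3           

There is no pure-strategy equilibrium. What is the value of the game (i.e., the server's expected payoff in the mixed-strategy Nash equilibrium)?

The server's indifference between serve Wide and serve Body determines the receiver's mixing probability q:
  the server's expected payoff from serve Wide: q·(-3) + (1−q)·(-2) = -q - 2
  the server's expected payoff from serve Body: q·3 + (1−q)·(-3) = 6q - 3
  -q - 2 = 6q - 3  ⇒  -7q = -1  ⇒  q = 1/7.
The value is the server's expected payoff against this mix (using serve Wide): (1/7)·(-3) + (6/7)·(-2) = -15/7.

v = -15/7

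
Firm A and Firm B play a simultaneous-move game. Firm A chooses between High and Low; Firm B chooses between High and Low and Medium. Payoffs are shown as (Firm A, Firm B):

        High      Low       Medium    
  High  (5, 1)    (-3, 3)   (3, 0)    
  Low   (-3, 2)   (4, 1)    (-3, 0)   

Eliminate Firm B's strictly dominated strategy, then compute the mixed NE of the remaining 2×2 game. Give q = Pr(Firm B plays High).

Firm B's strategy Medium is strictly dominated by Low: 3 > 0 and 1 > 0. Eliminate Medium.
Set Firm A's expected payoff from High equal to that from Low:
  Firm A's payoff from High: q·5 + (1−q)·(-3) = 8q - 3
  Firm A's payoff from Low: q·(-3) + (1−q)·4 = -7q + 4
  8q - 3 = -7q + 4  ⇒  15q = 7  ⇒  q = 7/15.

q = 7/15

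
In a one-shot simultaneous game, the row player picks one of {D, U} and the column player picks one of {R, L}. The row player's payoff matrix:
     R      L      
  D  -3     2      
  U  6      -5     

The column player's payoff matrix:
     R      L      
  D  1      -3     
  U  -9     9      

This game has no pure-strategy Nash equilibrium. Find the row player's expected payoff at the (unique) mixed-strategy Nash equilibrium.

-3/16

For the row player to be willing to mix, the row player must be indifferent between D and U, which pins down the column player's mix.
  the row player's payoff from D: q·(-3) + (1−q)·2 = -5q + 2
  the row player's payoff from U: q·6 + (1−q)·(-5) = 11q - 5
  -5q + 2 = 11q - 5  ⇒  -16q = -7  ⇒  q = 7/16.
At equilibrium the row player is indifferent across rows, so the row player's payoff equals the payoff from D: (7/16)·(-3) + (9/16)·2 = -3/16.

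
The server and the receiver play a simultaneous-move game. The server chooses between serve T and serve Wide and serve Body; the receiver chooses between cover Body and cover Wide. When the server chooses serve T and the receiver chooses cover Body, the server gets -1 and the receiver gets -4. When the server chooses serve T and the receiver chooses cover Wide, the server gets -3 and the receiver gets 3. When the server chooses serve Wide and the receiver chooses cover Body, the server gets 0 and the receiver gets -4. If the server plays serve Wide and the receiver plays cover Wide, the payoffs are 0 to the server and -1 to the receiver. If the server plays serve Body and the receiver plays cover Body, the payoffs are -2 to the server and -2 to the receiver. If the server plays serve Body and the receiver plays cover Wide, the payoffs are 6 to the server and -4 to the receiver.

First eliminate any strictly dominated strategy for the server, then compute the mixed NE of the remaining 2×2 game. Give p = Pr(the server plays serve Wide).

The server's strategy serve T is strictly dominated by serve Wide: 0 > -1 and 0 > -3. Eliminate serve T.
Set the receiver's expected payoff from cover Body equal to that from cover Wide:
  the receiver's expected payoff from cover Body: p·(-4) + (1−p)·(-2) = -2p - 2
  the receiver's expected payoff from cover Wide: p·(-1) + (1−p)·(-4) = 3p - 4
  -2p - 2 = 3p - 4  ⇒  -5p = -2  ⇒  p = 2/5.

p = 2/5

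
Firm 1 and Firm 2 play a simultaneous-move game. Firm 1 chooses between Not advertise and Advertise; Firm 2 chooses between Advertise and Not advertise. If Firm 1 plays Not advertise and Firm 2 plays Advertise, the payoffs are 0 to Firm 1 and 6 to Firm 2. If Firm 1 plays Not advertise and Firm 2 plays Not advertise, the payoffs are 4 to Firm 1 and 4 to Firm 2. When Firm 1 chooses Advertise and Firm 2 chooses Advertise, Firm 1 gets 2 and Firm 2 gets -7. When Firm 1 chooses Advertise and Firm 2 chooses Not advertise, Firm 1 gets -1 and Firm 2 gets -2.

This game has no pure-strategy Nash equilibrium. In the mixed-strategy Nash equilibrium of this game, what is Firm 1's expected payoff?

8/7

Firm 2's mix must leave Firm 1 indifferent between Not advertise and Advertise.
  Firm 1's payoff from Not advertise: q·0 + (1−q)·4 = -4q + 4
  Firm 1's payoff from Advertise: q·2 + (1−q)·(-1) = 3q - 1
  -4q + 4 = 3q - 1  ⇒  -7q = -5  ⇒  q = 5/7.
At equilibrium Firm 1 is indifferent across rows, so Firm 1's payoff equals the payoff from Not advertise: (5/7)·0 + (2/7)·4 = 8/7.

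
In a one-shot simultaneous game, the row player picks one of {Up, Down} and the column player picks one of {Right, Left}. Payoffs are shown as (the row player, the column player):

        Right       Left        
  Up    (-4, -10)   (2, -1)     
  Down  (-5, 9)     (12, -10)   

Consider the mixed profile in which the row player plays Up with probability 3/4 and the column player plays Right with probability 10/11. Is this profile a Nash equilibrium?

No

Given the row player's mix p = 3/4, the column player's payoff from Right is -21/4 but from Left is -13/4. The column player strictly prefers Left, so the column player would not mix.
So the proposed profile is not a Nash equilibrium.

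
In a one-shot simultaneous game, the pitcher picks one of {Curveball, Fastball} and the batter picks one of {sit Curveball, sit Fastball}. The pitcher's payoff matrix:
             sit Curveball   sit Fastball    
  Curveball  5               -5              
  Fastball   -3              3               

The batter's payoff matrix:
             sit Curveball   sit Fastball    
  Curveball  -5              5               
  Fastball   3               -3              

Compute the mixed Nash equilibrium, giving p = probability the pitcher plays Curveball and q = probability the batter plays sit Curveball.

In a mixed equilibrium the batter is indifferent between sit Curveball and sit Fastball; this condition fixes p.
  the batter's expected payoff from sit Curveball: p·(-5) + (1−p)·3 = -8p + 3
  the batter's expected payoff from sit Fastball: p·5 + (1−p)·(-3) = 8p - 3
  -8p + 3 = 8p - 3  ⇒  -16p = -6  ⇒  p = 3/8.
Set the pitcher's expected payoff from Curveball equal to that from Fastball:
  the pitcher's payoff to Curveball: q·5 + (1−q)·(-5) = 10q - 5
  the pitcher's payoff to Fastball: q·(-3) + (1−q)·3 = -6q + 3
  10q - 5 = -6q + 3  ⇒  16q = 8  ⇒  q = 1/2.

p = 3/8, q = 1/2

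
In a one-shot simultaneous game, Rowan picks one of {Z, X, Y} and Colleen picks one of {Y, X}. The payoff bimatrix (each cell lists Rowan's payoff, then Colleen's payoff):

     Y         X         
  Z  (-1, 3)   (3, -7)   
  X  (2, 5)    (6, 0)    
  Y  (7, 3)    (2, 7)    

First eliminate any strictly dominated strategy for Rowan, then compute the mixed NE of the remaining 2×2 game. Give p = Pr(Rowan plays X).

p = 4/9

Rowan's strategy Z is strictly dominated by X: 2 > -1 and 6 > 3. Eliminate Z.
Rowan's mix must leave Colleen indifferent between Y and X.
  Colleen's payoff to Y: p·5 + (1−p)·3 = 2p + 3
  Colleen's payoff to X: p·0 + (1−p)·7 = -7p + 7
  2p + 3 = -7p + 7  ⇒  9p = 4  ⇒  p = 4/9.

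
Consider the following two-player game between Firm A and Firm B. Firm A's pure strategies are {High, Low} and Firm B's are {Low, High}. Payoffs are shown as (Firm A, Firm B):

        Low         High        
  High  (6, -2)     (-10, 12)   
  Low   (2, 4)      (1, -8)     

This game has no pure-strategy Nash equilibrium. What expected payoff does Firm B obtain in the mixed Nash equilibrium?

16/13

For Firm B to be willing to mix, Firm B must be indifferent between Low and High, which pins down Firm A's mix.
  Firm B's payoff from Low: p·(-2) + (1−p)·4 = -6p + 4
  Firm B's payoff from High: p·12 + (1−p)·(-8) = 20p - 8
  -6p + 4 = 20p - 8  ⇒  -26p = -12  ⇒  p = 6/13.
At equilibrium Firm B is indifferent across columns, so Firm B's payoff equals the payoff from Low: (6/13)·(-2) + (7/13)·4 = 16/13.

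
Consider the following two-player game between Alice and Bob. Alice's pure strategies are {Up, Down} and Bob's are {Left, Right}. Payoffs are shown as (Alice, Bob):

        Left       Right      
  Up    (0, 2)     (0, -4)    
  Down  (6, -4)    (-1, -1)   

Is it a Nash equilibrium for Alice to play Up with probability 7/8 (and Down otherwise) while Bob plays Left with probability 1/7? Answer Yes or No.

Given Alice's mix p = 7/8, Bob's payoff from Left is 5/4 but from Right is -29/8. Bob strictly prefers Left, so Bob would not mix.
So the proposed profile is not a Nash equilibrium.

No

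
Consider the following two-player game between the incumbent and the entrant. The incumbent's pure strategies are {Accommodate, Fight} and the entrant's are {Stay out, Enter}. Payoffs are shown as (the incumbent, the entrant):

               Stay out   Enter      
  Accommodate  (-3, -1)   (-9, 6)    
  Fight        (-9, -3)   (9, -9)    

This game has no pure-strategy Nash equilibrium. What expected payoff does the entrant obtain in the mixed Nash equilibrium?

The entrant's indifference between Stay out and Enter determines the incumbent's mixing probability p:
  the entrant's payoff to Stay out: p·(-1) + (1−p)·(-3) = 2p - 3
  the entrant's payoff to Enter: p·6 + (1−p)·(-9) = 15p - 9
  2p - 3 = 15p - 9  ⇒  -13p = -6  ⇒  p = 6/13.
At equilibrium the entrant is indifferent across columns, so the entrant's payoff equals the payoff from Stay out: (6/13)·(-1) + (7/13)·(-3) = -27/13.

-27/13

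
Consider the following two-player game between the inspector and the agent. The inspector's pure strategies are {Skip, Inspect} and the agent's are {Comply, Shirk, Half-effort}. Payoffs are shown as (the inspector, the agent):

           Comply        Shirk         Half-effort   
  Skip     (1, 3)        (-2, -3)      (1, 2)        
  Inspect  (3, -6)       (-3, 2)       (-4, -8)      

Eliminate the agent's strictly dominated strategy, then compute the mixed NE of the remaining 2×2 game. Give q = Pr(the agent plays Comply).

The agent's strategy Half-effort is strictly dominated by Comply: 3 > 2 and -6 > -8. Eliminate Half-effort.
The agent's mix must leave the inspector indifferent between Skip and Inspect.
  the inspector's payoff to Skip: q·1 + (1−q)·(-2) = 3q - 2
  the inspector's payoff to Inspect: q·3 + (1−q)·(-3) = 6q - 3
  3q - 2 = 6q - 3  ⇒  -3q = -1  ⇒  q = 1/3.

q = 1/3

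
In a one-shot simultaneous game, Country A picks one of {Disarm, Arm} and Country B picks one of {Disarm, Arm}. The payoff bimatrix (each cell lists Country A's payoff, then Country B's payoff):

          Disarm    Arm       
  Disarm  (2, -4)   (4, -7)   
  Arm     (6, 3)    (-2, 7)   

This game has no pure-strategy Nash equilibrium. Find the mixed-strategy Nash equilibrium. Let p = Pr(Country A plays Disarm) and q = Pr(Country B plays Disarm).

p = 4/7, q = 3/5

Country B's indifference between Disarm and Arm determines Country A's mixing probability p:
  Country B's payoff from Disarm: p·(-4) + (1−p)·3 = -7p + 3
  Country B's payoff from Arm: p·(-7) + (1−p)·7 = -14p + 7
  -7p + 3 = -14p + 7  ⇒  7p = 4  ⇒  p = 4/7.
Set Country A's expected payoff from Disarm equal to that from Arm:
  Country A's expected payoff from Disarm: q·2 + (1−q)·4 = -2q + 4
  Country A's expected payoff from Arm: q·6 + (1−q)·(-2) = 8q - 2
  -2q + 4 = 8q - 2  ⇒  -10q = -6  ⇒  q = 3/5.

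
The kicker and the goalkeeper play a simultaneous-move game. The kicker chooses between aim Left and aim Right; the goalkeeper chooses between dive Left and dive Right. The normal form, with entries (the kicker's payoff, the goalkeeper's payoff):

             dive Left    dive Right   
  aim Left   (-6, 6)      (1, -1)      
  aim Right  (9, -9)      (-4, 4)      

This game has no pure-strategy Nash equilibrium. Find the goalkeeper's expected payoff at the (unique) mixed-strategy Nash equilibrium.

For the goalkeeper to be willing to mix, the goalkeeper must be indifferent between dive Left and dive Right, which pins down the kicker's mix.
  the goalkeeper's payoff to dive Left: p·6 + (1−p)·(-9) = 15p - 9
  the goalkeeper's payoff to dive Right: p·(-1) + (1−p)·4 = -5p + 4
  15p - 9 = -5p + 4  ⇒  20p = 13  ⇒  p = 13/20.
At equilibrium the goalkeeper is indifferent across columns, so the goalkeeper's payoff equals the payoff from dive Left: (13/20)·6 + (7/20)·(-9) = 3/4.

3/4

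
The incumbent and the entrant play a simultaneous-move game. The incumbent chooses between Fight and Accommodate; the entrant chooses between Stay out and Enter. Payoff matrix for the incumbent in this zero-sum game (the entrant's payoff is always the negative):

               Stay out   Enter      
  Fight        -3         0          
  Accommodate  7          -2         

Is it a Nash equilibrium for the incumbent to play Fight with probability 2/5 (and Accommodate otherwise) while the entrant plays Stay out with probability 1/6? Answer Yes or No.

Given the incumbent's mix p = 2/5, the entrant's payoff from Stay out is -3 but from Enter is 6/5. The entrant strictly prefers Enter, so the entrant would not mix.
So the proposed profile is not a Nash equilibrium.

No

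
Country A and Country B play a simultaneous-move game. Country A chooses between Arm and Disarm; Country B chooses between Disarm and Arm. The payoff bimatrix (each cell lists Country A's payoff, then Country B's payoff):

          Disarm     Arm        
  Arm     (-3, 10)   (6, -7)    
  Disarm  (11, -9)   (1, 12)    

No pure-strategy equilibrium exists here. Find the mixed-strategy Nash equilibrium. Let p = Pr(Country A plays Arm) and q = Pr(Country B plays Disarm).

p = 21/38, q = 5/19

Set Country B's expected payoff from Disarm equal to that from Arm:
  Country B's payoff to Disarm: p·10 + (1−p)·(-9) = 19p - 9
  Country B's payoff to Arm: p·(-7) + (1−p)·12 = -19p + 12
  19p - 9 = -19p + 12  ⇒  38p = 21  ⇒  p = 21/38.
Country A's indifference between Arm and Disarm determines Country B's mixing probability q:
  Country A's payoff from Arm: q·(-3) + (1−q)·6 = -9q + 6
  Country A's payoff from Disarm: q·11 + (1−q)·1 = 10q + 1
  -9q + 6 = 10q + 1  ⇒  -19q = -5  ⇒  q = 5/19.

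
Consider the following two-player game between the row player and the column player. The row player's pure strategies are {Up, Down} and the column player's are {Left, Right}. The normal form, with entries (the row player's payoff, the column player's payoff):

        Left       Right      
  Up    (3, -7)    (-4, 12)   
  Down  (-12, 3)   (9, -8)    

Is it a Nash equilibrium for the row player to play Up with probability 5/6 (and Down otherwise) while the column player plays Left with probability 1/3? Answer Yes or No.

No

Given the row player's mix p = 5/6, the column player's payoff from Left is -16/3 but from Right is 26/3. The column player strictly prefers Right, so the column player would not mix.
So the proposed profile is not a Nash equilibrium.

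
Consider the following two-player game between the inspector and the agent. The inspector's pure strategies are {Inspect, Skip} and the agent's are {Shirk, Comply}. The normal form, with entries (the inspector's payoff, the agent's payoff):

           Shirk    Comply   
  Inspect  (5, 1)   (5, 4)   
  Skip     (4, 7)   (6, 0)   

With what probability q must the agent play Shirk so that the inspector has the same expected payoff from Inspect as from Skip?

q = 1/2

In a mixed equilibrium the inspector is indifferent between Inspect and Skip; this condition fixes q.
  the inspector's payoff from Inspect: q·5 + (1−q)·5 = 5
  the inspector's payoff from Skip: q·4 + (1−q)·6 = -2q + 6
  5 = -2q + 6  ⇒  2q = 1  ⇒  q = 1/2.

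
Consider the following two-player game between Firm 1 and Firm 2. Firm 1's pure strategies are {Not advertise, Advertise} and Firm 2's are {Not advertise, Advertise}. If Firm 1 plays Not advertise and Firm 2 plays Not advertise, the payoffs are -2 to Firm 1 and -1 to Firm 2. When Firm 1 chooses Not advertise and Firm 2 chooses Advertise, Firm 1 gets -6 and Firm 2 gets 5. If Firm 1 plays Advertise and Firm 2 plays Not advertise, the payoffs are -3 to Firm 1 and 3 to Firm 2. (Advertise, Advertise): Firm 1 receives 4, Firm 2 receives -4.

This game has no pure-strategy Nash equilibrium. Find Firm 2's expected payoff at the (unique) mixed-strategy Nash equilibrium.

11/13

For Firm 2 to be willing to mix, Firm 2 must be indifferent between Not advertise and Advertise, which pins down Firm 1's mix.
  Firm 2's payoff from Not advertise: p·(-1) + (1−p)·3 = -4p + 3
  Firm 2's payoff from Advertise: p·5 + (1−p)·(-4) = 9p - 4
  -4p + 3 = 9p - 4  ⇒  -13p = -7  ⇒  p = 7/13.
At equilibrium Firm 2 is indifferent across columns, so Firm 2's payoff equals the payoff from Not advertise: (7/13)·(-1) + (6/13)·3 = 11/13.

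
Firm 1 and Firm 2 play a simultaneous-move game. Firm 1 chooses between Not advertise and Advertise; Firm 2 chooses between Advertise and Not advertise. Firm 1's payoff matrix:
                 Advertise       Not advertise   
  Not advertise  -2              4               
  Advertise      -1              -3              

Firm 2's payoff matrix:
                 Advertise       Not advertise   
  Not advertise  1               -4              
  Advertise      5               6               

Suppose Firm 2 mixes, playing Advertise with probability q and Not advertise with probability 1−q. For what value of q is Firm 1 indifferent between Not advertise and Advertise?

q = 7/8

Firm 2's mix must leave Firm 1 indifferent between Not advertise and Advertise.
  Firm 1's expected payoff from Not advertise: q·(-2) + (1−q)·4 = -6q + 4
  Firm 1's expected payoff from Advertise: q·(-1) + (1−q)·(-3) = 2q - 3
  -6q + 4 = 2q - 3  ⇒  -8q = -7  ⇒  q = 7/8.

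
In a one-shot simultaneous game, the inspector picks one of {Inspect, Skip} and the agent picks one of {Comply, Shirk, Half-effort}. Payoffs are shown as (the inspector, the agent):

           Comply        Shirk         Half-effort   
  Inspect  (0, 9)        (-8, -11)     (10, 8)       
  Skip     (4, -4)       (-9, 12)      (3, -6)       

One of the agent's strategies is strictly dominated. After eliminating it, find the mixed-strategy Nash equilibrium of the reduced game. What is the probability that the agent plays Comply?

q = 1/5

The agent's strategy Half-effort is strictly dominated by Comply: 9 > 8 and -4 > -6. Eliminate Half-effort.
For the inspector to be willing to mix, the inspector must be indifferent between Inspect and Skip, which pins down the agent's mix.
  the inspector's payoff to Inspect: q·0 + (1−q)·(-8) = 8q - 8
  the inspector's payoff to Skip: q·4 + (1−q)·(-9) = 13q - 9
  8q - 8 = 13q - 9  ⇒  -5q = -1  ⇒  q = 1/5.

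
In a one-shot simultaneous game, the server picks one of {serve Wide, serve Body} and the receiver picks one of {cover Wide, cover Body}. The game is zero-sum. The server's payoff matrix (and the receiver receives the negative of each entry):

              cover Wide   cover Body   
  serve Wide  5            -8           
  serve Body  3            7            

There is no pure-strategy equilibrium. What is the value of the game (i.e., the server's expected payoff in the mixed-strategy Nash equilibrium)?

Set the server's expected payoff from serve Wide equal to that from serve Body:
  the server's payoff from serve Wide: q·5 + (1−q)·(-8) = 13q - 8
  the server's payoff from serve Body: q·3 + (1−q)·7 = -4q + 7
  13q - 8 = -4q + 7  ⇒  17q = 15  ⇒  q = 15/17.
The value is the server's expected payoff against this mix (using serve Wide): (15/17)·5 + (2/17)·(-8) = 59/17.

v = 59/17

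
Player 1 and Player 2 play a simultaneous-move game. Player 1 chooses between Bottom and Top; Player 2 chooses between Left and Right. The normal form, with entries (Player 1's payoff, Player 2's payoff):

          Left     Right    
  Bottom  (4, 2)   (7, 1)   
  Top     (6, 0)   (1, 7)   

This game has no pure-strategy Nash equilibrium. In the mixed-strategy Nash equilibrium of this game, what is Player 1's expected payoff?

For Player 1 to be willing to mix, Player 1 must be indifferent between Bottom and Top, which pins down Player 2's mix.
  Player 1's payoff to Bottom: q·4 + (1−q)·7 = -3q + 7
  Player 1's payoff to Top: q·6 + (1−q)·1 = 5q + 1
  -3q + 7 = 5q + 1  ⇒  -8q = -6  ⇒  q = 3/4.
At equilibrium Player 1 is indifferent across rows, so Player 1's payoff equals the payoff from Bottom: (3/4)·4 + (1/4)·7 = 19/4.

19/4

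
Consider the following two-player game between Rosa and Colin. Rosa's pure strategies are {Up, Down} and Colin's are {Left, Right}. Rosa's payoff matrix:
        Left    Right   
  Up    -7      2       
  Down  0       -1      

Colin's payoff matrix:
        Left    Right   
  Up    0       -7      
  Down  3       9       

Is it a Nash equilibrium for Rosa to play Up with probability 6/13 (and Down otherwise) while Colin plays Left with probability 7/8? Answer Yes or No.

Given Colin's mix q = 7/8, Rosa's payoff from Up is -47/8 but from Down is -1/8. Rosa strictly prefers Down, so Rosa would not mix.
So the proposed profile is not a Nash equilibrium.

No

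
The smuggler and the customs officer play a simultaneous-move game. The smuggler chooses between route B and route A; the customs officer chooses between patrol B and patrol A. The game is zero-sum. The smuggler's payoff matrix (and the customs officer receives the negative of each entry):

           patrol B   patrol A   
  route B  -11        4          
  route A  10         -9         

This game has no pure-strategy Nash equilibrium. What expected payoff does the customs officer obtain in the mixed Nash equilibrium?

For the customs officer to be willing to mix, the customs officer must be indifferent between patrol B and patrol A, which pins down the smuggler's mix.
  the customs officer's payoff to patrol B: p·11 + (1−p)·(-10) = 21p - 10
  the customs officer's payoff to patrol A: p·(-4) + (1−p)·9 = -13p + 9
  21p - 10 = -13p + 9  ⇒  34p = 19  ⇒  p = 19/34.
At equilibrium the customs officer is indifferent across columns, so the customs officer's payoff equals the payoff from patrol B: (19/34)·11 + (15/34)·(-10) = 59/34.

59/34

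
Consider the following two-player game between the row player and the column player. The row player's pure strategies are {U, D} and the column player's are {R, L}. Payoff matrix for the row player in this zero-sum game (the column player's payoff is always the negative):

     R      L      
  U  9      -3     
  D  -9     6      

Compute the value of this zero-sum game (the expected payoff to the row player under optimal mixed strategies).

Set the row player's expected payoff from U equal to that from D:
  the row player's payoff from U: q·9 + (1−q)·(-3) = 12q - 3
  the row player's payoff from D: q·(-9) + (1−q)·6 = -15q + 6
  12q - 3 = -15q + 6  ⇒  27q = 9  ⇒  q = 1/3.
The value is the row player's expected payoff against this mix (using U): (1/3)·9 + (2/3)·(-3) = 1.

v = 1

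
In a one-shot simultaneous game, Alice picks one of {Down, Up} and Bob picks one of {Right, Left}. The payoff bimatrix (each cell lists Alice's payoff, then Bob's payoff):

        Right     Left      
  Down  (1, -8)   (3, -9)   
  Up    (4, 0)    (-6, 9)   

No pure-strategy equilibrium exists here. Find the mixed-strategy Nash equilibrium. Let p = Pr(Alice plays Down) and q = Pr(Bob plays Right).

p = 9/10, q = 3/4

For Bob to be willing to mix, Bob must be indifferent between Right and Left, which pins down Alice's mix.
  Bob's payoff from Right: p·(-8) + (1−p)·0 = -8p
  Bob's payoff from Left: p·(-9) + (1−p)·9 = -18p + 9
  -8p = -18p + 9  ⇒  10p = 9  ⇒  p = 9/10.
Alice's indifference between Down and Up determines Bob's mixing probability q:
  Alice's payoff to Down: q·1 + (1−q)·3 = -2q + 3
  Alice's payoff to Up: q·4 + (1−q)·(-6) = 10q - 6
  -2q + 3 = 10q - 6  ⇒  -12q = -9  ⇒  q = 3/4.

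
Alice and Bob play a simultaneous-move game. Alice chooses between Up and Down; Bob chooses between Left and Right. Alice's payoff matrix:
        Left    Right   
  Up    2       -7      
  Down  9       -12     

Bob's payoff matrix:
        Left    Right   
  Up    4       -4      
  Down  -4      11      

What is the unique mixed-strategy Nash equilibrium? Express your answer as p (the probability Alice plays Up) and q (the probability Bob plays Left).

Bob's indifference between Left and Right determines Alice's mixing probability p:
  Bob's expected payoff from Left: p·4 + (1−p)·(-4) = 8p - 4
  Bob's expected payoff from Right: p·(-4) + (1−p)·11 = -15p + 11
  8p - 4 = -15p + 11  ⇒  23p = 15  ⇒  p = 15/23.
For Alice to be willing to mix, Alice must be indifferent between Up and Down, which pins down Bob's mix.
  Alice's payoff from Up: q·2 + (1−q)·(-7) = 9q - 7
  Alice's payoff from Down: q·9 + (1−q)·(-12) = 21q - 12
  9q - 7 = 21q - 12  ⇒  -12q = -5  ⇒  q = 5/12.

p = 15/23, q = 5/12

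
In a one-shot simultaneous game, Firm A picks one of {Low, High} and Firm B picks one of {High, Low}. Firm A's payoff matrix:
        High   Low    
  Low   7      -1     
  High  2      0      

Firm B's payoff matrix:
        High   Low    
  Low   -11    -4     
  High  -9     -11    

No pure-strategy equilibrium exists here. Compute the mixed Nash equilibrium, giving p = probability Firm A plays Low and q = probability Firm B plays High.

p = 2/9, q = 1/6

Firm B's indifference between High and Low determines Firm A's mixing probability p:
  Firm B's payoff from High: p·(-11) + (1−p)·(-9) = -2p - 9
  Firm B's payoff from Low: p·(-4) + (1−p)·(-11) = 7p - 11
  -2p - 9 = 7p - 11  ⇒  -9p = -2  ⇒  p = 2/9.
Firm A's indifference between Low and High determines Firm B's mixing probability q:
  Firm A's expected payoff from Low: q·7 + (1−q)·(-1) = 8q - 1
  Firm A's expected payoff from High: q·2 + (1−q)·0 = 2q
  8q - 1 = 2q  ⇒  6q = 1  ⇒  q = 1/6.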